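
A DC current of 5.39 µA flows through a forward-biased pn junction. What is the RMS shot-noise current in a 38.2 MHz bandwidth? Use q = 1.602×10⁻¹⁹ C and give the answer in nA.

I_n = √(2qI·B)
2qI·B = 2 × 1.602×10⁻¹⁹ × 5.39×10⁻⁶ × 3.82×10⁷ = 6.60×10⁻¹⁷ A²
I_n = √(6.60×10⁻¹⁷) = 8.12×10⁻⁹ A = 8.12 nA

8.12 nA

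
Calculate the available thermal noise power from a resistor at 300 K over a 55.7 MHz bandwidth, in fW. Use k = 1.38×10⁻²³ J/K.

P_n = kTB = 1.38×10⁻²³ × 300 × 5.57×10⁷ = 2.31×10⁻¹³ W = 231 fW

231 fW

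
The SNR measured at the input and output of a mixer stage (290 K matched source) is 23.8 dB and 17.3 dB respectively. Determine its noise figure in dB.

6.5 dB

NF (dB) = SNR_in(dB) − SNR_out(dB) when the source is at T₀
NF = 23.8 − 17.3 = 6.5 dB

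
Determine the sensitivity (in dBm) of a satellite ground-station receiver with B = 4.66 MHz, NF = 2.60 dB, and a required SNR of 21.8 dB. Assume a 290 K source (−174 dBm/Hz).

−82.9 dBm

Sensitivity = −174 + 10 log₁₀(B) + NF + SNR_min
= −174 + 66.68 + 2.60 + 21.8
= −82.92 dBm → −82.9 dBm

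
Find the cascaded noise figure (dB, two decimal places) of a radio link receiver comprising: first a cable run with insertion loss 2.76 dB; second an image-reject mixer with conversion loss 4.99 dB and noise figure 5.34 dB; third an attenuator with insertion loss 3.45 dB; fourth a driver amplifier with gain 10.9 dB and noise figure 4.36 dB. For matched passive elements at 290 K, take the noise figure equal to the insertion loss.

Convert to linear (a loss of L dB is a gain of −L dB): F_i = 10^(NF_i/10), G_i = 10^(G_i,dB/10)
  Stage 1: F_1 = 10^(2.76/10) = 1.888, G_1 = 10^(−2.76/10) = 0.5297
  Stage 2: F_2 = 10^(5.34/10) = 3.420, G_2 = 10^(−4.99/10) = 0.3170
  Stage 3: F_3 = 10^(3.45/10) = 2.213, G_3 = 10^(−3.45/10) = 0.4519
  Stage 4: F_4 = 10^(4.36/10) = 2.729, G_4 = 10^(10.9/10) = 12.30
Friis cascade:
  F = 1.888 + (3.420 − 1)/0.5297 + (2.213 − 1)/0.1679 + (2.729 − 1)/0.07586 = 36.47
NF = 10 log₁₀(36.47) = 15.62 dB

15.62 dB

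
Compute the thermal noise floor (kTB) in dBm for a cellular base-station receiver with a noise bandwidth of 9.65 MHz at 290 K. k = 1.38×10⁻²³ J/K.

−104.1 dBm

P_n = kTB = 1.38×10⁻²³ × 290 × 9.65×10⁶ = 3.86×10⁻¹⁴ W
In dBm: 10 log₁₀(3.86×10⁻¹⁴ / 10⁻³) = −104.1 dBm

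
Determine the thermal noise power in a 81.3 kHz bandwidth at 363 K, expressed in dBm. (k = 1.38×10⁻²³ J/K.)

−123.9 dBm

P_n = kTB = 1.38×10⁻²³ × 363 × 8.13×10⁴ = 4.07×10⁻¹⁶ W
In dBm: 10 log₁₀(4.07×10⁻¹⁶ / 10⁻³) = −123.9 dBm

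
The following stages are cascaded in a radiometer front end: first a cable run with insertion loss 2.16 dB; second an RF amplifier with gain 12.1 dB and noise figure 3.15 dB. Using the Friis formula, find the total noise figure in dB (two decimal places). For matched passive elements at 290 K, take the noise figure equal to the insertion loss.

5.31 dB

Convert to linear (a loss of L dB is a gain of −L dB): F_i = 10^(NF_i/10), G_i = 10^(G_i,dB/10)
  Stage 1: F_1 = 10^(2.16/10) = 1.644, G_1 = 10^(−2.16/10) = 0.6081
  Stage 2: F_2 = 10^(3.15/10) = 2.065, G_2 = 10^(12.1/10) = 16.22
Friis cascade:
  F = 1.644 + (2.065 − 1)/0.6081 = 3.396
NF = 10 log₁₀(3.396) = 5.31 dB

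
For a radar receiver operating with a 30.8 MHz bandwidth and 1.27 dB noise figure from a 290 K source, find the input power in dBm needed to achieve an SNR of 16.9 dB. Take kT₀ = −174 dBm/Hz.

−80.9 dBm

Sensitivity = −174 + 10 log₁₀(B) + NF + SNR_min
= −174 + 74.89 + 1.27 + 16.9
= −80.94 dBm → −80.9 dBm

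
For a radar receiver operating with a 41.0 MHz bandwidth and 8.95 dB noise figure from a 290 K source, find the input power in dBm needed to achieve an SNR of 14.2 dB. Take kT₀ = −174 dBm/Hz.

Sensitivity = −174 + 10 log₁₀(B) + NF + SNR_min
= −174 + 76.13 + 8.95 + 14.2
= −74.72 dBm → −74.7 dBm

−74.7 dBm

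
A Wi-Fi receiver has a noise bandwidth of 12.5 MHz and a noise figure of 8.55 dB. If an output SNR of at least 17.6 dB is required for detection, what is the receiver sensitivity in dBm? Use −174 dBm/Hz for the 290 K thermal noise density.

Sensitivity = −174 + 10 log₁₀(B) + NF + SNR_min
= −174 + 70.97 + 8.55 + 17.6
= −76.88 dBm → −76.9 dBm

−76.9 dBm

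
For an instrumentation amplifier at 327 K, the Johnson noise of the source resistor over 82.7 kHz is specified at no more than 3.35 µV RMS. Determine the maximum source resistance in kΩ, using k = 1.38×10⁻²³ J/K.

7.52 kΩ

Johnson–Nyquist: V_n = √(4kTRB) ⇒ R = V_n² / (4kTB)
4kTB = 4 × 1.38×10⁻²³ × 327 × 8.27×10⁴ = 1.49×10⁻¹⁵
R = (3.35×10⁻⁶)² / 1.49×10⁻¹⁵ = 7.52×10³ Ω = 7.52 kΩ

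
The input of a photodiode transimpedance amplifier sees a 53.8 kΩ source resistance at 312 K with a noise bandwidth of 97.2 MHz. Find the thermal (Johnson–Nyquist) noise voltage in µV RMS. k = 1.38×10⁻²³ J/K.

V_n = √(4kTRB)
4kTRB = 4 × 1.38×10⁻²³ × 312 × 5.38×10⁴ × 9.72×10⁷ = 9.01×10⁻⁸ V²
V_n = √(9.01×10⁻⁸) = 3.00×10⁻⁴ V = 300 µV

300 µV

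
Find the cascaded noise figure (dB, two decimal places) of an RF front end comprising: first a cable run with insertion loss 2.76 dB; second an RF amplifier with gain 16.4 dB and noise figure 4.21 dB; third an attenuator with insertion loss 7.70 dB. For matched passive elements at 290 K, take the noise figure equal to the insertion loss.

7.15 dB

Convert to linear (a loss of L dB is a gain of −L dB): F_i = 10^(NF_i/10), G_i = 10^(G_i,dB/10)
  Stage 1: F_1 = 10^(2.76/10) = 1.888, G_1 = 10^(−2.76/10) = 0.5297
  Stage 2: F_2 = 10^(4.21/10) = 2.636, G_2 = 10^(16.4/10) = 43.65
  Stage 3: F_3 = 10^(7.70/10) = 5.888, G_3 = 10^(−7.70/10) = 0.1698
Friis cascade:
  F = 1.888 + (2.636 − 1)/0.5297 + (5.888 − 1)/23.12 = 5.189
NF = 10 log₁₀(5.189) = 7.15 dB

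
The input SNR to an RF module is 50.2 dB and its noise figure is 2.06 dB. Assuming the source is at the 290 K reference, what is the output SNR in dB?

By definition F = SNR_in/SNR_out, so in dB: SNR_out = SNR_in − NF
SNR_out = 50.2 − 2.06 = 48.14 dB

48.14 dB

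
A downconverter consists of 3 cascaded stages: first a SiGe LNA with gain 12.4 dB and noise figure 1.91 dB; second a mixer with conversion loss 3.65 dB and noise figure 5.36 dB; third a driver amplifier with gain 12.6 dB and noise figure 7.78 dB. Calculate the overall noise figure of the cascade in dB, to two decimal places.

3.73 dB

Convert to linear (a loss of L dB is a gain of −L dB): F_i = 10^(NF_i/10), G_i = 10^(G_i,dB/10)
  Stage 1: F_1 = 10^(1.91/10) = 1.552, G_1 = 10^(12.4/10) = 17.38
  Stage 2: F_2 = 10^(5.36/10) = 3.436, G_2 = 10^(−3.65/10) = 0.4315
  Stage 3: F_3 = 10^(7.78/10) = 5.998, G_3 = 10^(12.6/10) = 18.20
Friis cascade:
  F = 1.552 + (3.436 − 1)/17.38 + (5.998 − 1)/7.499 = 2.359
NF = 10 log₁₀(2.359) = 3.73 dB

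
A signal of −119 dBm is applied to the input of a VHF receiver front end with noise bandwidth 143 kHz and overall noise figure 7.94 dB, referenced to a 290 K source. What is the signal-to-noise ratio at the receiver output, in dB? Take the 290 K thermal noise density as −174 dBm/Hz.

−4.5 dB

Noise floor: N = −174 + 10 log₁₀(B) + NF
10 log₁₀(1.43×10⁵) = 51.55 dB
N = −174 + 51.55 + 7.94 = −114.51 dBm
SNR = P_sig − N = −119 − (−114.51) = −4.49 dB → −4.5 dB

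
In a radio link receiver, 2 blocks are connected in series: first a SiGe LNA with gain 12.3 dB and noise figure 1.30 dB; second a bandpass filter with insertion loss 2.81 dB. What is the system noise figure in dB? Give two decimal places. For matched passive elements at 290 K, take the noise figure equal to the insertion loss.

Convert to linear (a loss of L dB is a gain of −L dB): F_i = 10^(NF_i/10), G_i = 10^(G_i,dB/10)
  Stage 1: F_1 = 10^(1.30/10) = 1.349, G_1 = 10^(12.3/10) = 16.98
  Stage 2: F_2 = 10^(2.81/10) = 1.910, G_2 = 10^(−2.81/10) = 0.5236
Friis cascade:
  F = 1.349 + (1.910 − 1)/16.98 = 1.403
NF = 10 log₁₀(1.403) = 1.47 dB

1.47 dB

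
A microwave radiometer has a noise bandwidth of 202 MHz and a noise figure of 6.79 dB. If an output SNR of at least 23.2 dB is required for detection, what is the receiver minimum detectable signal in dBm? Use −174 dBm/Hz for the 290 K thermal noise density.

−61.0 dBm

Sensitivity = −174 + 10 log₁₀(B) + NF + SNR_min
= −174 + 83.05 + 6.79 + 23.2
= −60.96 dBm → −61.0 dBm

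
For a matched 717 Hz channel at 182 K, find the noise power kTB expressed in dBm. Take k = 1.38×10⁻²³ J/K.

P_n = kTB = 1.38×10⁻²³ × 182 × 7.17×10² = 1.80×10⁻¹⁸ W
In dBm: 10 log₁₀(1.80×10⁻¹⁸ / 10⁻³) = −147.4 dBm

−147.4 dBm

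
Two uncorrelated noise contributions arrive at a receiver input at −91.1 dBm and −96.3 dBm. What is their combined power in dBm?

−90.0 dBm

Convert to linear, add, convert back:
P₁ = 7.76×10⁻¹³ W, P₂ = 2.34×10⁻¹³ W
P_tot = 1.01×10⁻¹² W → 10 log₁₀(P_tot / 10⁻³) = −90.0 dBm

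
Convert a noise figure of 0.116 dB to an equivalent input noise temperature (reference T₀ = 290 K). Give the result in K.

F = 10^(0.116/10) = 1.02707
T_e = (F − 1)·T₀ = (1.02707 − 1) × 290 = 7.85 K

7.85 K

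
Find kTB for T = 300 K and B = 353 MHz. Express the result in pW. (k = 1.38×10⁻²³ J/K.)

1.46 pW

P_n = kTB = 1.38×10⁻²³ × 300 × 3.53×10⁸ = 1.46×10⁻¹² W = 1.46 pW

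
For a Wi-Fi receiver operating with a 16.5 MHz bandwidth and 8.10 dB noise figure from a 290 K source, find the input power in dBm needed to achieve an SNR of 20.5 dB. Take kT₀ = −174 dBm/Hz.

−73.2 dBm

Sensitivity = −174 + 10 log₁₀(B) + NF + SNR_min
= −174 + 72.17 + 8.10 + 20.5
= −73.23 dBm → −73.2 dBm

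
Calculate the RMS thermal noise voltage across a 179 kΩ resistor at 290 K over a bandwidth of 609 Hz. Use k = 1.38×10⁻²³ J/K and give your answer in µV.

1.32 µV

V_n = √(4kTRB)
4kTRB = 4 × 1.38×10⁻²³ × 290 × 1.79×10⁵ × 6.09×10² = 1.75×10⁻¹² V²
V_n = √(1.75×10⁻¹²) = 1.32×10⁻⁶ V = 1.32 µV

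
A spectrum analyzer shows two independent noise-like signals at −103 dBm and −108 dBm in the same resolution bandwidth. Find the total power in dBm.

Convert to linear, add, convert back:
P₁ = 5.01×10⁻¹⁴ W, P₂ = 1.58×10⁻¹⁴ W
P_tot = 6.60×10⁻¹⁴ W → 10 log₁₀(P_tot / 10⁻³) = −101.8 dBm

−101.8 dBm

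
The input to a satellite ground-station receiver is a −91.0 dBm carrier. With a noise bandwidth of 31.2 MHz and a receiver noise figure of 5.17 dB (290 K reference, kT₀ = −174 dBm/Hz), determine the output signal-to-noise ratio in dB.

Noise floor: N = −174 + 10 log₁₀(B) + NF
10 log₁₀(3.12×10⁷) = 74.94 dB
N = −174 + 74.94 + 5.17 = −93.89 dBm
SNR = P_sig − N = −91.0 − (−93.89) = 2.89 dB → 2.9 dB

2.9 dB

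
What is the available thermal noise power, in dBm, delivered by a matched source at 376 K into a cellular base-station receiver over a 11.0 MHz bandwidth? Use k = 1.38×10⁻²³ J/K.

P_n = kTB = 1.38×10⁻²³ × 376 × 1.10×10⁷ = 5.71×10⁻¹⁴ W
In dBm: 10 log₁₀(5.71×10⁻¹⁴ / 10⁻³) = −102.4 dBm

−102.4 dBm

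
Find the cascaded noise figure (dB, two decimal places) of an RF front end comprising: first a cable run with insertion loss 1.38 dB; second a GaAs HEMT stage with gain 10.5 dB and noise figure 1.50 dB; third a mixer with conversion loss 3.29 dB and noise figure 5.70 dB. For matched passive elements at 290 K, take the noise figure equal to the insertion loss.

Convert to linear (a loss of L dB is a gain of −L dB): F_i = 10^(NF_i/10), G_i = 10^(G_i,dB/10)
  Stage 1: F_1 = 10^(1.38/10) = 1.374, G_1 = 10^(−1.38/10) = 0.7278
  Stage 2: F_2 = 10^(1.50/10) = 1.413, G_2 = 10^(10.5/10) = 11.22
  Stage 3: F_3 = 10^(5.70/10) = 3.715, G_3 = 10^(−3.29/10) = 0.4688
Friis cascade:
  F = 1.374 + (1.413 − 1)/0.7278 + (3.715 − 1)/8.166 = 2.273
NF = 10 log₁₀(2.273) = 3.57 dB

3.57 dB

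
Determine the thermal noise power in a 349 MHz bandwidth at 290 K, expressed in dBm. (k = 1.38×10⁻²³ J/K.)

−88.5 dBm

P_n = kTB = 1.38×10⁻²³ × 290 × 3.49×10⁸ = 1.40×10⁻¹² W
In dBm: 10 log₁₀(1.40×10⁻¹² / 10⁻³) = −88.5 dBm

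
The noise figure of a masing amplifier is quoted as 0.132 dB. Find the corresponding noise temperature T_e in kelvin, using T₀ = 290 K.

8.95 K

F = 10^(0.132/10) = 1.03086
T_e = (F − 1)·T₀ = (1.03086 − 1) × 290 = 8.95 K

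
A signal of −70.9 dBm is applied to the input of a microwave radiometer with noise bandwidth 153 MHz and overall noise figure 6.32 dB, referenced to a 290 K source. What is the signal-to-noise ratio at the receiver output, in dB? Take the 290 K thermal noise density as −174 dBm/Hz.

14.9 dB

Noise floor: N = −174 + 10 log₁₀(B) + NF
10 log₁₀(1.53×10⁸) = 81.85 dB
N = −174 + 81.85 + 6.32 = −85.83 dBm
SNR = P_sig − N = −70.9 − (−85.83) = 14.93 dB → 14.9 dB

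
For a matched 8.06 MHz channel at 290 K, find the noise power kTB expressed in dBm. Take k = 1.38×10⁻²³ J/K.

P_n = kTB = 1.38×10⁻²³ × 290 × 8.06×10⁶ = 3.23×10⁻¹⁴ W
In dBm: 10 log₁₀(3.23×10⁻¹⁴ / 10⁻³) = −104.9 dBm

−104.9 dBm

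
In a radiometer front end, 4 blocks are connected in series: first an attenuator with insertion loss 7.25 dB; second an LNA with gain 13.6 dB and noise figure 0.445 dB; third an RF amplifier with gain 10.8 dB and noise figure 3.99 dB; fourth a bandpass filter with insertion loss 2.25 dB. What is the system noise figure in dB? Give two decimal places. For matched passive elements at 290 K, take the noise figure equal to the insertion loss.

Convert to linear (a loss of L dB is a gain of −L dB): F_i = 10^(NF_i/10), G_i = 10^(G_i,dB/10)
  Stage 1: F_1 = 10^(7.25/10) = 5.309, G_1 = 10^(−7.25/10) = 0.1884
  Stage 2: F_2 = 10^(0.445/10) = 1.108, G_2 = 10^(13.6/10) = 22.91
  Stage 3: F_3 = 10^(3.99/10) = 2.506, G_3 = 10^(10.8/10) = 12.02
  Stage 4: F_4 = 10^(2.25/10) = 1.679, G_4 = 10^(−2.25/10) = 0.5957
Friis cascade:
  F = 5.309 + (1.108 − 1)/0.1884 + (2.506 − 1)/4.315 + (1.679 − 1)/51.88 = 6.244
NF = 10 log₁₀(6.244) = 7.95 dB

7.95 dB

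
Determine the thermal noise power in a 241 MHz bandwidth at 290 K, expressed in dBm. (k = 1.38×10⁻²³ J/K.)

P_n = kTB = 1.38×10⁻²³ × 290 × 2.41×10⁸ = 9.64×10⁻¹³ W
In dBm: 10 log₁₀(9.64×10⁻¹³ / 10⁻³) = −90.2 dBm

−90.2 dBm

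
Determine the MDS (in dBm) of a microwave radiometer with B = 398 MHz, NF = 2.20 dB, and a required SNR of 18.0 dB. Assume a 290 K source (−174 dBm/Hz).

−67.8 dBm

Sensitivity = −174 + 10 log₁₀(B) + NF + SNR_min
= −174 + 86 + 2.20 + 18.0
= −67.80 dBm → −67.8 dBm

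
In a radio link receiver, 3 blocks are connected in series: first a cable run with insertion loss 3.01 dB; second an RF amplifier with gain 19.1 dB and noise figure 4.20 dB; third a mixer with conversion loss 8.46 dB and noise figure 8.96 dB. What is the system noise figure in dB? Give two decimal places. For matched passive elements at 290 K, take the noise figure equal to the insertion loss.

7.35 dB

Convert to linear (a loss of L dB is a gain of −L dB): F_i = 10^(NF_i/10), G_i = 10^(G_i,dB/10)
  Stage 1: F_1 = 10^(3.01/10) = 2.000, G_1 = 10^(−3.01/10) = 0.5000
  Stage 2: F_2 = 10^(4.20/10) = 2.630, G_2 = 10^(19.1/10) = 81.28
  Stage 3: F_3 = 10^(8.96/10) = 7.870, G_3 = 10^(−8.46/10) = 0.1426
Friis cascade:
  F = 2.000 + (2.630 − 1)/0.5000 + (7.870 − 1)/40.64 = 5.429
NF = 10 log₁₀(5.429) = 7.35 dB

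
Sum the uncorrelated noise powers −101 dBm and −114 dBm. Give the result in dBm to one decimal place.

Convert to linear, add, convert back:
P₁ = 7.94×10⁻¹⁴ W, P₂ = 3.98×10⁻¹⁵ W
P_tot = 8.34×10⁻¹⁴ W → 10 log₁₀(P_tot / 10⁻³) = −100.8 dBm

−100.8 dBm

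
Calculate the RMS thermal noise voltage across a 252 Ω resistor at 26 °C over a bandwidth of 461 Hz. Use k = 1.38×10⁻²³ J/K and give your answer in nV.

T = 26 °C + 273.15 = 299.15 K
V_n = √(4kTRB)
4kTRB = 4 × 1.38×10⁻²³ × 299.15 × 2.52×10² × 4.61×10² = 1.92×10⁻¹⁵ V²
V_n = √(1.92×10⁻¹⁵) = 4.38×10⁻⁸ V = 43.8 nV

43.8 nV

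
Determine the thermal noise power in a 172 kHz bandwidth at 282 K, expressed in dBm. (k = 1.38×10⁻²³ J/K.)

−121.7 dBm

P_n = kTB = 1.38×10⁻²³ × 282 × 1.72×10⁵ = 6.69×10⁻¹⁶ W
In dBm: 10 log₁₀(6.69×10⁻¹⁶ / 10⁻³) = −121.7 dBm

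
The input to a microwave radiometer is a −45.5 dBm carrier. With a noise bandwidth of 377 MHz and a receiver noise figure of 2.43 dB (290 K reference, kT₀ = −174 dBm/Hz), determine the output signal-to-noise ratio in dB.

Noise floor: N = −174 + 10 log₁₀(B) + NF
10 log₁₀(3.77×10⁸) = 85.76 dB
N = −174 + 85.76 + 2.43 = −85.81 dBm
SNR = P_sig − N = −45.5 − (−85.81) = 40.31 dB → 40.3 dB

40.3 dB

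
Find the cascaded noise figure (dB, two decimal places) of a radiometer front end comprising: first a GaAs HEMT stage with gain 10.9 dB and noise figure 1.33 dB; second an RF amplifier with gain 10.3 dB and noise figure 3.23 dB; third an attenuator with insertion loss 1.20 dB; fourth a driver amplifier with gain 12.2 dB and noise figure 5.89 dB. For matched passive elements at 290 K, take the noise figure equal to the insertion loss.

1.70 dB

Convert to linear (a loss of L dB is a gain of −L dB): F_i = 10^(NF_i/10), G_i = 10^(G_i,dB/10)
  Stage 1: F_1 = 10^(1.33/10) = 1.358, G_1 = 10^(10.9/10) = 12.30
  Stage 2: F_2 = 10^(3.23/10) = 2.104, G_2 = 10^(10.3/10) = 10.72
  Stage 3: F_3 = 10^(1.20/10) = 1.318, G_3 = 10^(−1.20/10) = 0.7586
  Stage 4: F_4 = 10^(5.89/10) = 3.882, G_4 = 10^(12.2/10) = 16.60
Friis cascade:
  F = 1.358 + (2.104 − 1)/12.30 + (1.318 − 1)/131.8 + (3.882 − 1)/100.0 = 1.479
NF = 10 log₁₀(1.479) = 1.70 dB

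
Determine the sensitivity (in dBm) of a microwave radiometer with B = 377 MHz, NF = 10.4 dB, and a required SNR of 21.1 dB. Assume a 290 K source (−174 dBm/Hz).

−56.7 dBm

Sensitivity = −174 + 10 log₁₀(B) + NF + SNR_min
= −174 + 85.76 + 10.4 + 21.1
= −56.74 dBm → −56.7 dBm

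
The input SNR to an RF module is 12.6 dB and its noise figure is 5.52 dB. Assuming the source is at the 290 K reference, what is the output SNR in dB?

By definition F = SNR_in/SNR_out, so in dB: SNR_out = SNR_in − NF
SNR_out = 12.6 − 5.52 = 7.08 dB

7.08 dB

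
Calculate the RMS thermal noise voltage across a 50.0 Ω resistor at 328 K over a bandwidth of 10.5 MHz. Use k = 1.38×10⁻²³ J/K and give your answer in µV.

V_n = √(4kTRB)
4kTRB = 4 × 1.38×10⁻²³ × 328 × 5.00×10¹ × 1.05×10⁷ = 9.51×10⁻¹² V²
V_n = √(9.51×10⁻¹²) = 3.08×10⁻⁶ V = 3.08 µV

3.08 µV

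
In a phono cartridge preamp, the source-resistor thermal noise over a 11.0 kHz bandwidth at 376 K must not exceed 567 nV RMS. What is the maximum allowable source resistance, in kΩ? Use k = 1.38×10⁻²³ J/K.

Johnson–Nyquist: V_n = √(4kTRB) ⇒ R = V_n² / (4kTB)
4kTB = 4 × 1.38×10⁻²³ × 376 × 1.10×10⁴ = 2.28×10⁻¹⁶
R = (5.67×10⁻⁷)² / 2.28×10⁻¹⁶ = 1.41×10³ Ω = 1.41 kΩ

1.41 kΩ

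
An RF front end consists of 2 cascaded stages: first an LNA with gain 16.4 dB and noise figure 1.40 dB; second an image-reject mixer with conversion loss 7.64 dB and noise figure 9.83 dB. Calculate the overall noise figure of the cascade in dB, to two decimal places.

Convert to linear (a loss of L dB is a gain of −L dB): F_i = 10^(NF_i/10), G_i = 10^(G_i,dB/10)
  Stage 1: F_1 = 10^(1.40/10) = 1.380, G_1 = 10^(16.4/10) = 43.65
  Stage 2: F_2 = 10^(9.83/10) = 9.616, G_2 = 10^(−7.64/10) = 0.1722
Friis cascade:
  F = 1.380 + (9.616 − 1)/43.65 = 1.578
NF = 10 log₁₀(1.578) = 1.98 dB

1.98 dB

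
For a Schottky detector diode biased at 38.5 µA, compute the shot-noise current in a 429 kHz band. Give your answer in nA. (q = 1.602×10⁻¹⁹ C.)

2.30 nA

I_n = √(2qI·B)
2qI·B = 2 × 1.602×10⁻¹⁹ × 3.85×10⁻⁵ × 4.29×10⁵ = 5.29×10⁻¹⁸ A²
I_n = √(5.29×10⁻¹⁸) = 2.30×10⁻⁹ A = 2.30 nA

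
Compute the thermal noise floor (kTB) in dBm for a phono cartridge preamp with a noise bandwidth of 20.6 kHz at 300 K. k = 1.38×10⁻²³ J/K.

P_n = kTB = 1.38×10⁻²³ × 300 × 2.06×10⁴ = 8.53×10⁻¹⁷ W
In dBm: 10 log₁₀(8.53×10⁻¹⁷ / 10⁻³) = −130.7 dBm

−130.7 dBm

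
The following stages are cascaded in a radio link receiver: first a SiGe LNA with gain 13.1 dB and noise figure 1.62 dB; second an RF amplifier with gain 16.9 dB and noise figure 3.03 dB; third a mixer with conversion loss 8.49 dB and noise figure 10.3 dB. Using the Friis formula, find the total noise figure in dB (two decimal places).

Convert to linear (a loss of L dB is a gain of −L dB): F_i = 10^(NF_i/10), G_i = 10^(G_i,dB/10)
  Stage 1: F_1 = 10^(1.62/10) = 1.452, G_1 = 10^(13.1/10) = 20.42
  Stage 2: F_2 = 10^(3.03/10) = 2.009, G_2 = 10^(16.9/10) = 48.98
  Stage 3: F_3 = 10^(10.3/10) = 10.72, G_3 = 10^(−8.49/10) = 0.1416
Friis cascade:
  F = 1.452 + (2.009 − 1)/20.42 + (10.72 − 1)/1000 = 1.511
NF = 10 log₁₀(1.511) = 1.79 dB

1.79 dB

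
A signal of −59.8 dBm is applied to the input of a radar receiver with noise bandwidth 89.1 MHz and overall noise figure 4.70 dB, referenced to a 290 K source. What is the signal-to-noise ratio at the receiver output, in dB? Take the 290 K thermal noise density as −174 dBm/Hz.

Noise floor: N = −174 + 10 log₁₀(B) + NF
10 log₁₀(8.91×10⁷) = 79.5 dB
N = −174 + 79.5 + 4.70 = −89.80 dBm
SNR = P_sig − N = −59.8 − (−89.80) = 30.00 dB → 30.0 dB

30.0 dB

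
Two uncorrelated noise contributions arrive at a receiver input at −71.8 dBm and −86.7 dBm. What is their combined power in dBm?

Convert to linear, add, convert back:
P₁ = 6.61×10⁻¹¹ W, P₂ = 2.14×10⁻¹² W
P_tot = 6.82×10⁻¹¹ W → 10 log₁₀(P_tot / 10⁻³) = −71.7 dBm

−71.7 dBm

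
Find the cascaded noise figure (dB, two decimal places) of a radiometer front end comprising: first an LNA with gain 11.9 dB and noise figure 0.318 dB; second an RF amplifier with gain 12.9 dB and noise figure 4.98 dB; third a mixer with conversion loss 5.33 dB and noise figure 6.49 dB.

Convert to linear (a loss of L dB is a gain of −L dB): F_i = 10^(NF_i/10), G_i = 10^(G_i,dB/10)
  Stage 1: F_1 = 10^(0.318/10) = 1.076, G_1 = 10^(11.9/10) = 15.49
  Stage 2: F_2 = 10^(4.98/10) = 3.148, G_2 = 10^(12.9/10) = 19.50
  Stage 3: F_3 = 10^(6.49/10) = 4.457, G_3 = 10^(−5.33/10) = 0.2931
Friis cascade:
  F = 1.076 + (3.148 − 1)/15.49 + (4.457 − 1)/302.0 = 1.226
NF = 10 log₁₀(1.226) = 0.89 dB

0.89 dB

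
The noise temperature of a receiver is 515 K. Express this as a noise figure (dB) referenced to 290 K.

4.43 dB

F = 1 + T_e/T₀ = 1 + 515/290 = 2.77586
NF = 10 log₁₀(2.77586) = 4.43 dB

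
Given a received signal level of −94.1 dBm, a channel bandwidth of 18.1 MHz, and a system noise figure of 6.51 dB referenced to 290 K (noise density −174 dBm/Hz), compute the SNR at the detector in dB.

0.8 dB

Noise floor: N = −174 + 10 log₁₀(B) + NF
10 log₁₀(1.81×10⁷) = 72.58 dB
N = −174 + 72.58 + 6.51 = −94.91 dBm
SNR = P_sig − N = −94.1 − (−94.91) = 0.81 dB → 0.8 dB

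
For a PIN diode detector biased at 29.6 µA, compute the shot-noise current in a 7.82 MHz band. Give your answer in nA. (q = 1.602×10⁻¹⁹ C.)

8.61 nA

I_n = √(2qI·B)
2qI·B = 2 × 1.602×10⁻¹⁹ × 2.96×10⁻⁵ × 7.82×10⁶ = 7.42×10⁻¹⁷ A²
I_n = √(7.42×10⁻¹⁷) = 8.61×10⁻⁹ A = 8.61 nA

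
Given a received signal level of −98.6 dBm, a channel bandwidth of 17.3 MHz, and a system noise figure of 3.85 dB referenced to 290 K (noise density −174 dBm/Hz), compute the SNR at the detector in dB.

Noise floor: N = −174 + 10 log₁₀(B) + NF
10 log₁₀(1.73×10⁷) = 72.38 dB
N = −174 + 72.38 + 3.85 = −97.77 dBm
SNR = P_sig − N = −98.6 − (−97.77) = −0.83 dB → −0.8 dB

−0.8 dB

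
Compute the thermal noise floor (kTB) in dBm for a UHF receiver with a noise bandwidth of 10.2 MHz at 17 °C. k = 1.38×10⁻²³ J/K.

−103.9 dBm

T = 17 °C + 273.15 = 290.15 K
P_n = kTB = 1.38×10⁻²³ × 290.15 × 1.02×10⁷ = 4.08×10⁻¹⁴ W
In dBm: 10 log₁₀(4.08×10⁻¹⁴ / 10⁻³) = −103.9 dBm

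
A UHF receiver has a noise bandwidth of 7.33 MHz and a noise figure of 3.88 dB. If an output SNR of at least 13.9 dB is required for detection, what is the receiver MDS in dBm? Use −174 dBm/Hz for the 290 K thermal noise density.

Sensitivity = −174 + 10 log₁₀(B) + NF + SNR_min
= −174 + 68.65 + 3.88 + 13.9
= −87.57 dBm → −87.6 dBm

−87.6 dBm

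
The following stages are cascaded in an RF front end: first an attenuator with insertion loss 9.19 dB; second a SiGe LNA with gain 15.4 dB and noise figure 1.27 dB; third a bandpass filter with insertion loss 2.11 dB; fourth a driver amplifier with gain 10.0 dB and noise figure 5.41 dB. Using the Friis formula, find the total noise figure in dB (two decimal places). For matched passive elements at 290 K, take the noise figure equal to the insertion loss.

10.87 dB

Convert to linear (a loss of L dB is a gain of −L dB): F_i = 10^(NF_i/10), G_i = 10^(G_i,dB/10)
  Stage 1: F_1 = 10^(9.19/10) = 8.299, G_1 = 10^(−9.19/10) = 0.1205
  Stage 2: F_2 = 10^(1.27/10) = 1.340, G_2 = 10^(15.4/10) = 34.67
  Stage 3: F_3 = 10^(2.11/10) = 1.626, G_3 = 10^(−2.11/10) = 0.6152
  Stage 4: F_4 = 10^(5.41/10) = 3.475, G_4 = 10^(10.0/10) = 10.00
Friis cascade:
  F = 8.299 + (1.340 − 1)/0.1205 + (1.626 − 1)/4.178 + (3.475 − 1)/2.570 = 12.23
NF = 10 log₁₀(12.23) = 10.87 dB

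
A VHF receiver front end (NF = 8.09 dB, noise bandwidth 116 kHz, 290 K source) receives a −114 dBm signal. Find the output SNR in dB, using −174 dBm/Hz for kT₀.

1.3 dB

Noise floor: N = −174 + 10 log₁₀(B) + NF
10 log₁₀(1.16×10⁵) = 50.64 dB
N = −174 + 50.64 + 8.09 = −115.27 dBm
SNR = P_sig − N = −114 − (−115.27) = 1.27 dB → 1.3 dB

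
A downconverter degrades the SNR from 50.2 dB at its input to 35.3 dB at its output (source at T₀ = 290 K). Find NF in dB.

14.9 dB

NF (dB) = SNR_in(dB) − SNR_out(dB) when the source is at T₀
NF = 50.2 − 35.3 = 14.9 dB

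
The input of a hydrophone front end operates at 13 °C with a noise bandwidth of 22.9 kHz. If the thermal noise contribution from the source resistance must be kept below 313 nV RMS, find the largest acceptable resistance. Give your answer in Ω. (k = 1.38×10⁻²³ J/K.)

T = 13 °C + 273.15 = 286.15 K
Johnson–Nyquist: V_n = √(4kTRB) ⇒ R = V_n² / (4kTB)
4kTB = 4 × 1.38×10⁻²³ × 286.15 × 2.29×10⁴ = 3.62×10⁻¹⁶
R = (3.13×10⁻⁷)² / 3.62×10⁻¹⁶ = 2.71×10² Ω = 271 Ω

271 Ω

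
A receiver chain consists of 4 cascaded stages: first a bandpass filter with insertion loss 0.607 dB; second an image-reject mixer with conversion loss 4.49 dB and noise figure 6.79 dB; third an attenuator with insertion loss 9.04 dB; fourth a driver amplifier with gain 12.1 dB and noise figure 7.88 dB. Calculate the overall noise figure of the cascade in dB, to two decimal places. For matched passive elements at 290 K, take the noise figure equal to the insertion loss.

Convert to linear (a loss of L dB is a gain of −L dB): F_i = 10^(NF_i/10), G_i = 10^(G_i,dB/10)
  Stage 1: F_1 = 10^(0.607/10) = 1.150, G_1 = 10^(−0.607/10) = 0.8696
  Stage 2: F_2 = 10^(6.79/10) = 4.775, G_2 = 10^(−4.49/10) = 0.3556
  Stage 3: F_3 = 10^(9.04/10) = 8.017, G_3 = 10^(−9.04/10) = 0.1247
  Stage 4: F_4 = 10^(7.88/10) = 6.138, G_4 = 10^(12.1/10) = 16.22
Friis cascade:
  F = 1.150 + (4.775 − 1)/0.8696 + (8.017 − 1)/0.3092 + (6.138 − 1)/0.03857 = 161.4
NF = 10 log₁₀(161.4) = 22.08 dB

22.08 dB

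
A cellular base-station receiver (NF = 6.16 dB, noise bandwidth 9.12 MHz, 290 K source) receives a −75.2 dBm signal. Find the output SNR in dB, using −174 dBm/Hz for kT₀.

23.0 dB

Noise floor: N = −174 + 10 log₁₀(B) + NF
10 log₁₀(9.12×10⁶) = 69.6 dB
N = −174 + 69.6 + 6.16 = −98.24 dBm
SNR = P_sig − N = −75.2 − (−98.24) = 23.04 dB → 23.0 dB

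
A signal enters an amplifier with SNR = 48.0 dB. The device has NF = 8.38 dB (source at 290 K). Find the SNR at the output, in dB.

39.62 dB

By definition F = SNR_in/SNR_out, so in dB: SNR_out = SNR_in − NF
SNR_out = 48.0 − 8.38 = 39.62 dB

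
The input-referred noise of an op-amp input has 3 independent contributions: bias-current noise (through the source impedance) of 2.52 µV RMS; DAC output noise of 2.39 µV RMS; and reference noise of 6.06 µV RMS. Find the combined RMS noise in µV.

6.98 µV

Uncorrelated sources add in power (mean-square): V_tot = √(ΣV_i²)
V_tot = √[(2.52×10⁻⁶)² + (2.39×10⁻⁶)² + (6.06×10⁻⁶)²] = 6.98×10⁻⁶ V = 6.98 µV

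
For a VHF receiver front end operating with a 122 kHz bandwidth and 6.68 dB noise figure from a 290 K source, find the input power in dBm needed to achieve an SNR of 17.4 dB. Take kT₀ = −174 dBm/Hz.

−99.1 dBm

Sensitivity = −174 + 10 log₁₀(B) + NF + SNR_min
= −174 + 50.86 + 6.68 + 17.4
= −99.06 dBm → −99.1 dBm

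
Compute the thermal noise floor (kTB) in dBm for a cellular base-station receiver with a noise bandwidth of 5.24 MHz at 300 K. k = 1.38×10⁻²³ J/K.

−106.6 dBm

P_n = kTB = 1.38×10⁻²³ × 300 × 5.24×10⁶ = 2.17×10⁻¹⁴ W
In dBm: 10 log₁₀(2.17×10⁻¹⁴ / 10⁻³) = −106.6 dBm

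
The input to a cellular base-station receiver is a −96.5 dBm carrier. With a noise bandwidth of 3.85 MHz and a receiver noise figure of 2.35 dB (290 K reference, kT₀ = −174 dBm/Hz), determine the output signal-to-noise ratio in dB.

Noise floor: N = −174 + 10 log₁₀(B) + NF
10 log₁₀(3.85×10⁶) = 65.85 dB
N = −174 + 65.85 + 2.35 = −105.80 dBm
SNR = P_sig − N = −96.5 − (−105.80) = 9.30 dB → 9.3 dB

9.3 dB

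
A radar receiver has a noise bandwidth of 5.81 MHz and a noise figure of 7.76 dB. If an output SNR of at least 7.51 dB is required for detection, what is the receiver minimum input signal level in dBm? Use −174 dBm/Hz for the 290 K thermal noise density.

−91.1 dBm

Sensitivity = −174 + 10 log₁₀(B) + NF + SNR_min
= −174 + 67.64 + 7.76 + 7.51
= −91.09 dBm → −91.1 dBm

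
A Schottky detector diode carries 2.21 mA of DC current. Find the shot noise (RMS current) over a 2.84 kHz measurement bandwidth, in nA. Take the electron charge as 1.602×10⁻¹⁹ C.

1.42 nA

I_n = √(2qI·B)
2qI·B = 2 × 1.602×10⁻¹⁹ × 2.21×10⁻³ × 2.84×10³ = 2.01×10⁻¹⁸ A²
I_n = √(2.01×10⁻¹⁸) = 1.42×10⁻⁹ A = 1.42 nA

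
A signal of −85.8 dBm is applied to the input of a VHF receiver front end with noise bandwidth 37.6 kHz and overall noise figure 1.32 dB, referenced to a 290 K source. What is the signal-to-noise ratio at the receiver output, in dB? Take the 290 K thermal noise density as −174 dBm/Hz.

41.1 dB

Noise floor: N = −174 + 10 log₁₀(B) + NF
10 log₁₀(3.76×10⁴) = 45.75 dB
N = −174 + 45.75 + 1.32 = −126.93 dBm
SNR = P_sig − N = −85.8 − (−126.93) = 41.13 dB → 41.1 dB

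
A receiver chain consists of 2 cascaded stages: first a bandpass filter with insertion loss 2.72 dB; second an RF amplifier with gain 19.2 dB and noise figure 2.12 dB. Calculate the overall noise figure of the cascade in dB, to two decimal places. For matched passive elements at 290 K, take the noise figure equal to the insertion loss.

4.84 dB

Convert to linear (a loss of L dB is a gain of −L dB): F_i = 10^(NF_i/10), G_i = 10^(G_i,dB/10)
  Stage 1: F_1 = 10^(2.72/10) = 1.871, G_1 = 10^(−2.72/10) = 0.5346
  Stage 2: F_2 = 10^(2.12/10) = 1.629, G_2 = 10^(19.2/10) = 83.18
Friis cascade:
  F = 1.871 + (1.629 − 1)/0.5346 = 3.048
NF = 10 log₁₀(3.048) = 4.84 dB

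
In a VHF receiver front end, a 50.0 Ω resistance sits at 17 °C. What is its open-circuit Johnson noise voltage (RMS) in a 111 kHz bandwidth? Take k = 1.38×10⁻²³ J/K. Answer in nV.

T = 17 °C + 273.15 = 290.15 K
V_n = √(4kTRB)
4kTRB = 4 × 1.38×10⁻²³ × 290.15 × 5.00×10¹ × 1.11×10⁵ = 8.89×10⁻¹⁴ V²
V_n = √(8.89×10⁻¹⁴) = 2.98×10⁻⁷ V = 298 nV

298 nV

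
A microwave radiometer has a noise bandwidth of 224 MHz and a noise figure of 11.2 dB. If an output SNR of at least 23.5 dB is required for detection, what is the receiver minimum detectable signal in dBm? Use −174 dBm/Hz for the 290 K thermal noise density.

−55.8 dBm

Sensitivity = −174 + 10 log₁₀(B) + NF + SNR_min
= −174 + 83.5 + 11.2 + 23.5
= −55.8 dBm → −55.8 dBm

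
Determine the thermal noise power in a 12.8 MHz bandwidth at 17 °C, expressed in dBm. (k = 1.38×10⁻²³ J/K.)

T = 17 °C + 273.15 = 290.15 K
P_n = kTB = 1.38×10⁻²³ × 290.15 × 1.28×10⁷ = 5.13×10⁻¹⁴ W
In dBm: 10 log₁₀(5.13×10⁻¹⁴ / 10⁻³) = −102.9 dBm

−102.9 dBm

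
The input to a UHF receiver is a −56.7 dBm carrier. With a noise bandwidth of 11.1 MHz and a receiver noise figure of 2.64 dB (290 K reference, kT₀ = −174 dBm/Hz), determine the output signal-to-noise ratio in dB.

44.2 dB

Noise floor: N = −174 + 10 log₁₀(B) + NF
10 log₁₀(1.11×10⁷) = 70.45 dB
N = −174 + 70.45 + 2.64 = −100.91 dBm
SNR = P_sig − N = −56.7 − (−100.91) = 44.21 dB → 44.2 dB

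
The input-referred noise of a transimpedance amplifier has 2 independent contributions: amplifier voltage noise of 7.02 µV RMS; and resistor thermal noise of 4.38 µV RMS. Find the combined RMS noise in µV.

8.27 µV

Uncorrelated sources add in power (mean-square): V_tot = √(ΣV_i²)
V_tot = √[(7.02×10⁻⁶)² + (4.38×10⁻⁶)²] = 8.27×10⁻⁶ V = 8.27 µV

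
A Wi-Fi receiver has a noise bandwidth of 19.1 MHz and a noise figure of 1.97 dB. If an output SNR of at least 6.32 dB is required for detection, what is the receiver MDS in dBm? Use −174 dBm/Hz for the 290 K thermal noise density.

−92.9 dBm

Sensitivity = −174 + 10 log₁₀(B) + NF + SNR_min
= −174 + 72.81 + 1.97 + 6.32
= −92.90 dBm → −92.9 dBm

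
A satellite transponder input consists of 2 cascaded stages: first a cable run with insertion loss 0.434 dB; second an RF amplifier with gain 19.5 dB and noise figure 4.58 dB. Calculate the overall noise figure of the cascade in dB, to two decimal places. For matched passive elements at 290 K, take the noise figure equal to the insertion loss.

5.01 dB

Convert to linear (a loss of L dB is a gain of −L dB): F_i = 10^(NF_i/10), G_i = 10^(G_i,dB/10)
  Stage 1: F_1 = 10^(0.434/10) = 1.105, G_1 = 10^(−0.434/10) = 0.9049
  Stage 2: F_2 = 10^(4.58/10) = 2.871, G_2 = 10^(19.5/10) = 89.13
Friis cascade:
  F = 1.105 + (2.871 − 1)/0.9049 = 3.172
NF = 10 log₁₀(3.172) = 5.01 dB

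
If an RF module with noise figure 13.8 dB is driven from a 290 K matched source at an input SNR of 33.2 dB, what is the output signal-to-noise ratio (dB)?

By definition F = SNR_in/SNR_out, so in dB: SNR_out = SNR_in − NF
SNR_out = 33.2 − 13.8 = 19.4 dB

19.4 dB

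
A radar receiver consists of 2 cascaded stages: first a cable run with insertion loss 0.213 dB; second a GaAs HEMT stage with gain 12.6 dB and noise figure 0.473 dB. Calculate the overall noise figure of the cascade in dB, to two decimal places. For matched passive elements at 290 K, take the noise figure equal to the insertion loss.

0.69 dB

Convert to linear (a loss of L dB is a gain of −L dB): F_i = 10^(NF_i/10), G_i = 10^(G_i,dB/10)
  Stage 1: F_1 = 10^(0.213/10) = 1.050, G_1 = 10^(−0.213/10) = 0.9521
  Stage 2: F_2 = 10^(0.473/10) = 1.115, G_2 = 10^(12.6/10) = 18.20
Friis cascade:
  F = 1.050 + (1.115 − 1)/0.9521 = 1.171
NF = 10 log₁₀(1.171) = 0.69 dB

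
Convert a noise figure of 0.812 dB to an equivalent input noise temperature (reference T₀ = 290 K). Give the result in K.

59.6 K

F = 10^(0.812/10) = 1.20559
T_e = (F − 1)·T₀ = (1.20559 − 1) × 290 = 59.6 K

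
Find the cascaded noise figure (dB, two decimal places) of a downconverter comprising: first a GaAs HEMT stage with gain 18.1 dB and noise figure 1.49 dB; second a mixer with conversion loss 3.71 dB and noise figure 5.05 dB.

1.59 dB

Convert to linear (a loss of L dB is a gain of −L dB): F_i = 10^(NF_i/10), G_i = 10^(G_i,dB/10)
  Stage 1: F_1 = 10^(1.49/10) = 1.409, G_1 = 10^(18.1/10) = 64.57
  Stage 2: F_2 = 10^(5.05/10) = 3.199, G_2 = 10^(−3.71/10) = 0.4256
Friis cascade:
  F = 1.409 + (3.199 − 1)/64.57 = 1.443
NF = 10 log₁₀(1.443) = 1.59 dB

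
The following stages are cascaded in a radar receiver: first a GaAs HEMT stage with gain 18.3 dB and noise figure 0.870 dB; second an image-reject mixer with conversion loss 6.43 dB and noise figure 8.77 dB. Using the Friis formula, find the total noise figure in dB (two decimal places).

1.20 dB

Convert to linear (a loss of L dB is a gain of −L dB): F_i = 10^(NF_i/10), G_i = 10^(G_i,dB/10)
  Stage 1: F_1 = 10^(0.870/10) = 1.222, G_1 = 10^(18.3/10) = 67.61
  Stage 2: F_2 = 10^(8.77/10) = 7.534, G_2 = 10^(−6.43/10) = 0.2275
Friis cascade:
  F = 1.222 + (7.534 − 1)/67.61 = 1.318
NF = 10 log₁₀(1.318) = 1.20 dB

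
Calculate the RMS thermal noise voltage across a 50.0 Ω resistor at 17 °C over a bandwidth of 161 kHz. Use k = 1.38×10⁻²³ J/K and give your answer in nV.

359 nV

T = 17 °C + 273.15 = 290.15 K
V_n = √(4kTRB)
4kTRB = 4 × 1.38×10⁻²³ × 290.15 × 5.00×10¹ × 1.61×10⁵ = 1.29×10⁻¹³ V²
V_n = √(1.29×10⁻¹³) = 3.59×10⁻⁷ V = 359 nV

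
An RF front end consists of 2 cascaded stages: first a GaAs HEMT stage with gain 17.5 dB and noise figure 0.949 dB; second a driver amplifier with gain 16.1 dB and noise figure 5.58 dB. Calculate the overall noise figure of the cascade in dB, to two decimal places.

1.11 dB

Convert to linear (a loss of L dB is a gain of −L dB): F_i = 10^(NF_i/10), G_i = 10^(G_i,dB/10)
  Stage 1: F_1 = 10^(0.949/10) = 1.244, G_1 = 10^(17.5/10) = 56.23
  Stage 2: F_2 = 10^(5.58/10) = 3.614, G_2 = 10^(16.1/10) = 40.74
Friis cascade:
  F = 1.244 + (3.614 − 1)/56.23 = 1.291
NF = 10 log₁₀(1.291) = 1.11 dB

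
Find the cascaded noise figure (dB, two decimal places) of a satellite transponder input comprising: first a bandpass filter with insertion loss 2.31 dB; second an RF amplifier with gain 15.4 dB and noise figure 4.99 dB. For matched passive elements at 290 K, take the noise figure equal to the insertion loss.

7.30 dB

Convert to linear (a loss of L dB is a gain of −L dB): F_i = 10^(NF_i/10), G_i = 10^(G_i,dB/10)
  Stage 1: F_1 = 10^(2.31/10) = 1.702, G_1 = 10^(−2.31/10) = 0.5875
  Stage 2: F_2 = 10^(4.99/10) = 3.155, G_2 = 10^(15.4/10) = 34.67
Friis cascade:
  F = 1.702 + (3.155 − 1)/0.5875 = 5.370
NF = 10 log₁₀(5.370) = 7.30 dB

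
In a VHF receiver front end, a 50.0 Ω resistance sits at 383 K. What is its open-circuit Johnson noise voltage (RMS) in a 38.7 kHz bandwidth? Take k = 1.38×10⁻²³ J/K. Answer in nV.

202 nV

V_n = √(4kTRB)
4kTRB = 4 × 1.38×10⁻²³ × 383 × 5.00×10¹ × 3.87×10⁴ = 4.09×10⁻¹⁴ V²
V_n = √(4.09×10⁻¹⁴) = 2.02×10⁻⁷ V = 202 nV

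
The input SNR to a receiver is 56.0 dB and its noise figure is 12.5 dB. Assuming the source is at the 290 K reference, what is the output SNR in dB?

43.5 dB

By definition F = SNR_in/SNR_out, so in dB: SNR_out = SNR_in − NF
SNR_out = 56.0 − 12.5 = 43.5 dB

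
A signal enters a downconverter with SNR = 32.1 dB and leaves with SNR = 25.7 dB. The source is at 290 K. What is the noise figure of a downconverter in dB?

NF (dB) = SNR_in(dB) − SNR_out(dB) when the source is at T₀
NF = 32.1 − 25.7 = 6.4 dB

6.4 dB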